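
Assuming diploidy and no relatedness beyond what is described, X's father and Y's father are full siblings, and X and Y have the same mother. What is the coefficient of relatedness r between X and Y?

Independent pedigree routes through distinct common ancestors add.
X and Y are related in two ways: first cousins through their fathers (r = 1/8) and half-sibs through their shared mother (r = 1/4).
r = 1/8 + 1/4 = 3/8 = 0.375.

0.375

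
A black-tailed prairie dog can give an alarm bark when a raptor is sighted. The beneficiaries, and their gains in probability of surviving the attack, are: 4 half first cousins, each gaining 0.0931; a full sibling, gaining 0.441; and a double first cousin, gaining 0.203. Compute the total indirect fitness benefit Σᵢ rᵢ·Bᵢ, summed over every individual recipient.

r to a half first cousin = 1/16 (half first cousins share one grandparent — one path of length 4: r = (1/2)^4 = 1/16).
r to a full sibling = 1/2 (full sibs share both parents — two paths of length 2: r = 2·(1/2)^2 = 1/2).
r to a double first cousin = 0.25 (double first cousins share both grandparent pairs — four paths of length 4: r = 4·(1/2)^4 = 1/4).
Summing one r·B term per recipient: 4·0.0625·0.0931 + 1·0.5·0.441 + 1·0.25·0.203 = 0.294525.

0.294525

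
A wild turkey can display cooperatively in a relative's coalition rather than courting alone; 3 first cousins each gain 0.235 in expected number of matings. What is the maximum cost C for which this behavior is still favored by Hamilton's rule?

r to a first cousin = 1/8 (first cousins share one grandparent pair — two paths of length 4: r = 2·(1/2)^4 = 1/8).
Hamilton's rule: n·r·B > C, so the trait is favored while C < n·r·B = 3·0.125·0.235 = 0.088125.

0.088125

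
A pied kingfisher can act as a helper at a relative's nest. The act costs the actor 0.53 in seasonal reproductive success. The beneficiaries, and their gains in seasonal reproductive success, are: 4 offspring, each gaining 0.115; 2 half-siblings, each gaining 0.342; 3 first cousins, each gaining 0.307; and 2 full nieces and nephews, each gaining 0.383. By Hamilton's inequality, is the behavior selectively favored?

Hamilton's rule: the trait is favored when the sum of r·B over every recipient exceeds the actor's cost C.
r to an offspring = 1/2 (one parent–offspring link: r = (1/2)^1 = 1/2).
r to a half-sibling = 0.25 (half-sibs share one parent — one path of length 2: r = (1/2)^2 = 1/4).
r to a first cousin = 0.125 (first cousins share one grandparent pair — two paths of length 4: r = 2·(1/2)^4 = 1/8).
r to a full niece or nephew = 1/4 (full aunt/uncle↔niece/nephew: two paths of length 3 through the shared grandparent pair: r = 2·(1/2)^3 = 1/4).
Summing one r·B term per recipient: 4·0.5·0.115 + 2·0.25·0.342 + 3·0.125·0.307 + 2·0.25·0.383 = 0.707625.
0.707625 > 0.53: the indirect benefit exceeds the cost.

Yes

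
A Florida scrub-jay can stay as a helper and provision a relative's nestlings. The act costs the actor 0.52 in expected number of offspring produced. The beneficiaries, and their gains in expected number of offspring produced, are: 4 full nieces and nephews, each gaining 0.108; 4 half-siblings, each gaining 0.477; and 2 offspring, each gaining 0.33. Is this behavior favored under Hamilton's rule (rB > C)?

Yes

Hamilton's rule: the trait is favored when the sum of r·B over every recipient exceeds the actor's cost C.
r to a full niece or nephew = 0.25 (full aunt/uncle↔niece/nephew: two paths of length 3 through the shared grandparent pair: r = 2·(1/2)^3 = 1/4).
r to a half-sibling = 0.25 (half-sibs share one parent — one path of length 2: r = (1/2)^2 = 1/4).
r to an offspring = 1/2 (one parent–offspring link: r = (1/2)^1 = 1/2).
Summing one r·B term per recipient: 4·0.25·0.108 + 4·0.25·0.477 + 2·0.5·0.33 = 0.915.
0.915 > 0.52: the indirect benefit exceeds the cost.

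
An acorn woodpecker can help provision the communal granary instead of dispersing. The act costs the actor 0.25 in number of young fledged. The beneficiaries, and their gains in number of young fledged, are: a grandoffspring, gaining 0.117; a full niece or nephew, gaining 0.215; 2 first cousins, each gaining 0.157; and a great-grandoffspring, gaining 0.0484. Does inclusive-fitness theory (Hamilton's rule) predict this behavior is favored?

No

Hamilton's rule: the trait is favored when the sum of r·B over every recipient exceeds the actor's cost C.
r to a grandoffspring = 0.25 (two parent–offspring links: r = (1/2)^2 = 1/4).
r to a full niece or nephew = 1/4 (full aunt/uncle↔niece/nephew: two paths of length 3 through the shared grandparent pair: r = 2·(1/2)^3 = 1/4).
r to a first cousin = 0.125 (first cousins share one grandparent pair — two paths of length 4: r = 2·(1/2)^4 = 1/8).
r to a great-grandoffspring = 0.125 (three parent–offspring links: r = (1/2)^3 = 1/8).
Summing one r·B term per recipient: 1·0.25·0.117 + 1·0.25·0.215 + 2·0.125·0.157 + 1·0.125·0.0484 = 0.1283.
0.1283 < 0.25: the indirect benefit is less than the cost.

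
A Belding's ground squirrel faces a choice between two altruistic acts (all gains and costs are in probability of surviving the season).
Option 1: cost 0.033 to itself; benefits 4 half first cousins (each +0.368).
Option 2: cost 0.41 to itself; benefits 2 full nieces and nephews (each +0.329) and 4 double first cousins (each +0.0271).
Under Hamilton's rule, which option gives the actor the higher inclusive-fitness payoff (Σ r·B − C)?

Option 1: r to a half first cousin = 0.0625.
Option 1: Σ r·B − C = (4·0.0625·0.368) − 0.033 = 0.059.
Option 2: r to a full niece or nephew = 0.25.
Option 2: r to a double first cousin = 0.25.
Option 2: Σ r·B − C = (2·0.25·0.329 + 4·0.25·0.0271) − 0.41 = -0.2184.
Option 1 has the higher net inclusive-fitness payoff.

Option 1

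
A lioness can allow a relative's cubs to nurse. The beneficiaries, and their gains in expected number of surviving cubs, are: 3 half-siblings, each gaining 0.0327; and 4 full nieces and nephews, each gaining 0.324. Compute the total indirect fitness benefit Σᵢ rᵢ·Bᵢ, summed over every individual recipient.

r to a half-sibling = 1/4 (half-sibs share one parent — one path of length 2: r = (1/2)^2 = 1/4).
r to a full niece or nephew = 1/4 (full aunt/uncle↔niece/nephew: two paths of length 3 through the shared grandparent pair: r = 2·(1/2)^3 = 1/4).
Summing one r·B term per recipient: 3·0.25·0.0327 + 4·0.25·0.324 = 0.348525.

0.348525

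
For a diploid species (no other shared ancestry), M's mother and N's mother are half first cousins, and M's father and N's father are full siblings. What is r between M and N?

Independent pedigree routes through distinct common ancestors add.
M and N are related in two ways: half second cousins through their mothers (r = 1/64) and first cousins through their fathers (r = 1/8).
r = 1/64 + 1/8 = 0.140625.

0.140625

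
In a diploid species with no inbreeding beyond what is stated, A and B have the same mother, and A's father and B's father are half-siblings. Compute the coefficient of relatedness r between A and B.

0.3125

With two independent routes of shared ancestry, r is the sum of the two contributions.
A and B are related in two ways: half-sibs through their shared mother (r = 1/4) and half first cousins through their fathers (r = 1/16).
r = 1/4 + 1/16 = 0.3125.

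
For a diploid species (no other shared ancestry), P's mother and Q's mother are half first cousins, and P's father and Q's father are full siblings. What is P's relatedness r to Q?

With two independent routes of shared ancestry, r is the sum of the two contributions.
P and Q are related in two ways: half second cousins through their mothers (r = 1/64) and first cousins through their fathers (r = 1/8).
r = 1/64 + 1/8 = 9/64 = 0.140625.

0.140625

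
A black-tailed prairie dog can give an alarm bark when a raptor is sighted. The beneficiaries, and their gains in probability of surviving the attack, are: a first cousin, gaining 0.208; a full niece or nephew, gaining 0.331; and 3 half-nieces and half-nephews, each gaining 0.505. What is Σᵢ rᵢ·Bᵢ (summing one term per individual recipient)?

r to a first cousin = 0.125 (first cousins share one grandparent pair — two paths of length 4: r = 2·(1/2)^4 = 1/8).
r to a full niece or nephew = 0.25 (full aunt/uncle↔niece/nephew: two paths of length 3 through the shared grandparent pair: r = 2·(1/2)^3 = 1/4).
r to a half-niece or half-nephew = 0.125 (half-aunt/uncle↔niece/nephew: one path of length 3: r = (1/2)^3 = 1/8).
Summing one r·B term per recipient: 1·0.125·0.208 + 1·0.25·0.331 + 3·0.125·0.505 = 0.298125.

0.298125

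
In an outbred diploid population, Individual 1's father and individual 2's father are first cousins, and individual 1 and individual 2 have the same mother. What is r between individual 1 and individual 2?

Wright's path rule: contributions from independent ancestry routes add.
Individual 1 and individual 2 are related in two ways: second cousins through their fathers (r = 1/32) and half-sibs through their shared mother (r = 1/4).
r = 1/32 + 1/4 = 9/32 = 0.28125.

0.28125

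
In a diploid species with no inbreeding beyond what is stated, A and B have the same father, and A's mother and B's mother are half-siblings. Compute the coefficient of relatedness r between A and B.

Relatedness sums over independent paths through distinct common ancestors.
A and B are related in two ways: half-sibs through their shared father (r = 1/4) and half first cousins through their mothers (r = 1/16).
r = 1/4 + 1/16 = 5/16 = 0.3125.

0.3125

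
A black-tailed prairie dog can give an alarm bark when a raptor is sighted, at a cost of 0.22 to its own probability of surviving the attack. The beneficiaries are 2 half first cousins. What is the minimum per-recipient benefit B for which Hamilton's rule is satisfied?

1.76

r to a half first cousin = 0.0625 (half first cousins share one grandparent — one path of length 4: r = (1/2)^4 = 1/16).
Hamilton's rule with n recipients of equal r: n·r·B > C, so B > C/(n·r) = 0.22/(2·0.0625) = 1.76.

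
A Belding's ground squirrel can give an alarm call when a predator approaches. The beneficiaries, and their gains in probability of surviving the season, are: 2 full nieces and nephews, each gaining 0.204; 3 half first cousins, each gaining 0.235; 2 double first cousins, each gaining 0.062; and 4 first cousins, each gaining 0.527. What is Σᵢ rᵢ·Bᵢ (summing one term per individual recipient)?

r to a full niece or nephew = 1/4 (full aunt/uncle↔niece/nephew: two paths of length 3 through the shared grandparent pair: r = 2·(1/2)^3 = 1/4).
r to a half first cousin = 0.0625 (half first cousins share one grandparent — one path of length 4: r = (1/2)^4 = 1/16).
r to a double first cousin = 0.25 (double first cousins share both grandparent pairs — four paths of length 4: r = 4·(1/2)^4 = 1/4).
r to a first cousin = 0.125 (first cousins share one grandparent pair — two paths of length 4: r = 2·(1/2)^4 = 1/8).
Summing one r·B term per recipient: 2·0.25·0.204 + 3·0.0625·0.235 + 2·0.25·0.062 + 4·0.125·0.527 = 0.4405625.

0.4405625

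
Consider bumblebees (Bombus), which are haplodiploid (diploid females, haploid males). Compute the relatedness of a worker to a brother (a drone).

Her haploid brother carries none of their father's genes and a random half of their mother's genome; that half matches the maternal half of her own genome with probability 1/2: r = 1/2 · 1/2 = 1/4.

0.25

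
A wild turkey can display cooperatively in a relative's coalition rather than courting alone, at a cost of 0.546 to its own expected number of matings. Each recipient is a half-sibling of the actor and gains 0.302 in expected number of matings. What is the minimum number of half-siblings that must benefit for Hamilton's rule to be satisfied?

8

r to a half-sibling = 0.25 (half-sibs share one parent — one path of length 2: r = (1/2)^2 = 1/4).
Hamilton's rule: n·r·B > C  ⇒  n > C/(r·B) = 0.546/(0.25·0.302) = 7.232.
The smallest integer exceeding 7.232 is 8.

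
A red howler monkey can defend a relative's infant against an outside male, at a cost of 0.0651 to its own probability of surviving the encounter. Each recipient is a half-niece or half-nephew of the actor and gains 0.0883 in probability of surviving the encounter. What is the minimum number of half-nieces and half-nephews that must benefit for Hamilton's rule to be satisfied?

6

r to a half-niece or half-nephew = 1/8 (half-aunt/uncle↔niece/nephew: one path of length 3: r = (1/2)^3 = 1/8).
Hamilton's rule: n·r·B > C  ⇒  n > C/(r·B) = 0.0651/(0.125·0.0883) = 5.898.
The smallest integer exceeding 5.898 is 6.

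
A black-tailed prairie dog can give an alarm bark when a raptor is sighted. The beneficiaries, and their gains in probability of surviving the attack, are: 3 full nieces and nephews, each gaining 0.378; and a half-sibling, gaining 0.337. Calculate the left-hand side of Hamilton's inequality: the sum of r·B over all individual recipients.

r to a full niece or nephew = 1/4 (full aunt/uncle↔niece/nephew: two paths of length 3 through the shared grandparent pair: r = 2·(1/2)^3 = 1/4).
r to a half-sibling = 1/4 (half-sibs share one parent — one path of length 2: r = (1/2)^2 = 1/4).
Summing one r·B term per recipient: 3·0.25·0.378 + 1·0.25·0.337 = 0.36775.

0.36775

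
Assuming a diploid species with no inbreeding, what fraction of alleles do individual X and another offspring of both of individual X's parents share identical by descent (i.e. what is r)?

0.5

Each parent–offspring link contributes a factor of 1/2, and independent paths through distinct common ancestors add.
Full sibs share both parents — two paths of length 2: r = 2·(1/2)^2 = 1/2.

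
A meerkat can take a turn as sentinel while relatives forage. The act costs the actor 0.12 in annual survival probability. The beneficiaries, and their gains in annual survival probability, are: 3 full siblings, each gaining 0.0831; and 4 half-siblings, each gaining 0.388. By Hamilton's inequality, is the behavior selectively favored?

Yes

Hamilton's rule: the trait is favored when the sum of r·B over every recipient exceeds the actor's cost C.
r to a full sibling = 1/2 (full sibs share both parents — two paths of length 2: r = 2·(1/2)^2 = 1/2).
r to a half-sibling = 1/4 (half-sibs share one parent — one path of length 2: r = (1/2)^2 = 1/4).
Summing one r·B term per recipient: 3·0.5·0.0831 + 4·0.25·0.388 = 0.51265.
0.51265 > 0.12: the indirect benefit exceeds the cost.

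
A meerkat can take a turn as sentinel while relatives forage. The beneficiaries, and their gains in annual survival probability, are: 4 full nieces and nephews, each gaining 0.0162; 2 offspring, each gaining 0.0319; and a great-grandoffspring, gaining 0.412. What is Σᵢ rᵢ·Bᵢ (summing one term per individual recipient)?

0.0996

r to a full niece or nephew = 1/4 (full aunt/uncle↔niece/nephew: two paths of length 3 through the shared grandparent pair: r = 2·(1/2)^3 = 1/4).
r to an offspring = 1/2 (one parent–offspring link: r = (1/2)^1 = 1/2).
r to a great-grandoffspring = 1/8 (three parent–offspring links: r = (1/2)^3 = 1/8).
Summing one r·B term per recipient: 4·0.25·0.0162 + 2·0.5·0.0319 + 1·0.125·0.412 = 0.0996.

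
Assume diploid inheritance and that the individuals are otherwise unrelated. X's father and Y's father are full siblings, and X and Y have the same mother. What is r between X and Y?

Independent pedigree routes through distinct common ancestors add.
X and Y are related in two ways: first cousins through their fathers (r = 1/8) and half-sibs through their shared mother (r = 1/4).
r = 1/8 + 1/4 = 3/8 = 0.375.

0.375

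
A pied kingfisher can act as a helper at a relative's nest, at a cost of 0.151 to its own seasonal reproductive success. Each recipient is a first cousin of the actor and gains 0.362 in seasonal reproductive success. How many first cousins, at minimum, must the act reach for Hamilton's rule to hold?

4

r to a first cousin = 1/8 (first cousins share one grandparent pair — two paths of length 4: r = 2·(1/2)^4 = 1/8).
Hamilton's rule: n·r·B > C  ⇒  n > C/(r·B) = 0.151/(0.125·0.362) = 3.337.
The smallest integer exceeding 3.337 is 4.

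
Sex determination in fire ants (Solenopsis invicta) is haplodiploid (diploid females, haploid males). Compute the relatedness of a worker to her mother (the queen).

0.5

One meiotic link between diploid queen and diploid daughter: r = 1/2.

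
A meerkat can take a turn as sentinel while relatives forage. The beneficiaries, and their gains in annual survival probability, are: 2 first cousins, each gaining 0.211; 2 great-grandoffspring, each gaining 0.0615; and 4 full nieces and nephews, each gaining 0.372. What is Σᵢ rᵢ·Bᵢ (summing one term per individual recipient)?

r to a first cousin = 1/8 (first cousins share one grandparent pair — two paths of length 4: r = 2·(1/2)^4 = 1/8).
r to a great-grandoffspring = 0.125 (three parent–offspring links: r = (1/2)^3 = 1/8).
r to a full niece or nephew = 0.25 (full aunt/uncle↔niece/nephew: two paths of length 3 through the shared grandparent pair: r = 2·(1/2)^3 = 1/4).
Summing one r·B term per recipient: 2·0.125·0.211 + 2·0.125·0.0615 + 4·0.25·0.372 = 0.440125.

0.440125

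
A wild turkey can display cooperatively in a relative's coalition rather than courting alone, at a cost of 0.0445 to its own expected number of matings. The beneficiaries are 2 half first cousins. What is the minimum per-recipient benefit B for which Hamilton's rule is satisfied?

0.356

r to a half first cousin = 0.0625 (half first cousins share one grandparent — one path of length 4: r = (1/2)^4 = 1/16).
Hamilton's rule with n recipients of equal r: n·r·B > C, so B > C/(n·r) = 0.0445/(2·0.0625) = 0.356.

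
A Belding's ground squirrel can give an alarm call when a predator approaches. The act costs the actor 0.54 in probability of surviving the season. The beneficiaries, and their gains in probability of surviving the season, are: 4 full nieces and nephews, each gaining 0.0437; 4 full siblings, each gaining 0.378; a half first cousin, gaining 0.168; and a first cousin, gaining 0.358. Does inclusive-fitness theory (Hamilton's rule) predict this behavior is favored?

Yes

Hamilton's rule: the trait is favored when the sum of r·B over every recipient exceeds the actor's cost C.
r to a full niece or nephew = 0.25 (full aunt/uncle↔niece/nephew: two paths of length 3 through the shared grandparent pair: r = 2·(1/2)^3 = 1/4).
r to a full sibling = 0.5 (full sibs share both parents — two paths of length 2: r = 2·(1/2)^2 = 1/2).
r to a half first cousin = 1/16 (half first cousins share one grandparent — one path of length 4: r = (1/2)^4 = 1/16).
r to a first cousin = 0.125 (first cousins share one grandparent pair — two paths of length 4: r = 2·(1/2)^4 = 1/8).
Summing one r·B term per recipient: 4·0.25·0.0437 + 4·0.5·0.378 + 1·0.0625·0.168 + 1·0.125·0.358 = 0.85495.
0.85495 > 0.54: the indirect benefit exceeds the cost.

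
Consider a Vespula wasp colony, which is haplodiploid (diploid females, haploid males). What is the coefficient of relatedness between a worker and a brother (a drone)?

0.25

Her haploid brother carries none of their father's genes and a random half of their mother's genome; that half matches the maternal half of her own genome with probability 1/2: r = 1/2 · 1/2 = 1/4.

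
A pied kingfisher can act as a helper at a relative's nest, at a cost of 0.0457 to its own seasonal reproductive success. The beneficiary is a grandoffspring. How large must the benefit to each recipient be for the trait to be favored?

r to a grandoffspring = 0.25 (two parent–offspring links: r = (1/2)^2 = 1/4).
Hamilton's rule with n recipients of equal r: n·r·B > C, so B > C/(n·r) = 0.0457/(1·0.25) = 0.1828.

0.1828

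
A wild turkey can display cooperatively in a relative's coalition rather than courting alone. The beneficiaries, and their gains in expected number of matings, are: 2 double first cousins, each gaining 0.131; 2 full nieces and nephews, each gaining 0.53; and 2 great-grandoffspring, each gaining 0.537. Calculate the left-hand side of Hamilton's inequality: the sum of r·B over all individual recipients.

0.46475

r to a double first cousin = 1/4 (double first cousins share both grandparent pairs — four paths of length 4: r = 4·(1/2)^4 = 1/4).
r to a full niece or nephew = 1/4 (full aunt/uncle↔niece/nephew: two paths of length 3 through the shared grandparent pair: r = 2·(1/2)^3 = 1/4).
r to a great-grandoffspring = 0.125 (three parent–offspring links: r = (1/2)^3 = 1/8).
Summing one r·B term per recipient: 2·0.25·0.131 + 2·0.25·0.53 + 2·0.125·0.537 = 0.46475.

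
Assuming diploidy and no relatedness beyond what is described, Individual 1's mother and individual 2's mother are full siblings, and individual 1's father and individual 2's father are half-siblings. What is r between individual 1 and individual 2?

Independent pedigree routes through distinct common ancestors add.
Individual 1 and individual 2 are related in two ways: first cousins through their mothers (r = 1/8) and half first cousins through their fathers (r = 1/16).
r = 1/8 + 1/16 = 0.1875.

0.1875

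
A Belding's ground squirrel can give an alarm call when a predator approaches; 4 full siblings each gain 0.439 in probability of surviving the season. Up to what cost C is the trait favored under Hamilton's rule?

r to a full sibling = 0.5 (full sibs share both parents — two paths of length 2: r = 2·(1/2)^2 = 1/2).
Hamilton's rule: n·r·B > C, so the trait is favored while C < n·r·B = 4·0.5·0.439 = 0.878.

0.878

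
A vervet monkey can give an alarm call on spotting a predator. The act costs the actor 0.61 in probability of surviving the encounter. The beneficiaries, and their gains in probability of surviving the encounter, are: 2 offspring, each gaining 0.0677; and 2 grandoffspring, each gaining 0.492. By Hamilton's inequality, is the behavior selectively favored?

Hamilton's rule: the trait is favored when the sum of r·B over every recipient exceeds the actor's cost C.
r to an offspring = 1/2 (one parent–offspring link: r = (1/2)^1 = 1/2).
r to a grandoffspring = 0.25 (two parent–offspring links: r = (1/2)^2 = 1/4).
Summing one r·B term per recipient: 2·0.5·0.0677 + 2·0.25·0.492 = 0.3137.
0.3137 < 0.61: the indirect benefit is less than the cost.

No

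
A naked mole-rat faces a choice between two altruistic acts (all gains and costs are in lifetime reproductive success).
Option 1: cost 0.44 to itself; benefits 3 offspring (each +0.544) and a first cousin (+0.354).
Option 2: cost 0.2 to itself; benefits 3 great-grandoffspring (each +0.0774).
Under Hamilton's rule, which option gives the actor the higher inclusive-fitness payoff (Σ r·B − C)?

Option 1

Option 1: r to an offspring = 0.5.
Option 1: r to a first cousin = 0.125.
Option 1: Σ r·B − C = (3·0.5·0.544 + 1·0.125·0.354) − 0.44 = 0.42025.
Option 2: r to a great-grandoffspring = 0.125.
Option 2: Σ r·B − C = (3·0.125·0.0774) − 0.2 = -0.170975.
Option 1 has the higher net inclusive-fitness payoff.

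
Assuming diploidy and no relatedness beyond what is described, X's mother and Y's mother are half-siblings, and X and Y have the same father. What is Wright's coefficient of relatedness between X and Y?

0.3125

Independent pedigree routes through distinct common ancestors add.
X and Y are related in two ways: half first cousins through their mothers (r = 1/16) and half-sibs through their shared father (r = 1/4).
r = 1/16 + 1/4 = 0.3125.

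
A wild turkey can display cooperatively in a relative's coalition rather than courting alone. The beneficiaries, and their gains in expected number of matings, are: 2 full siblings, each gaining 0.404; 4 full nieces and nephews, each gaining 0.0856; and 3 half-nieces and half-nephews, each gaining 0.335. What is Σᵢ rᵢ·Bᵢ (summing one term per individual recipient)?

0.615225

r to a full sibling = 1/2 (full sibs share both parents — two paths of length 2: r = 2·(1/2)^2 = 1/2).
r to a full niece or nephew = 1/4 (full aunt/uncle↔niece/nephew: two paths of length 3 through the shared grandparent pair: r = 2·(1/2)^3 = 1/4).
r to a half-niece or half-nephew = 1/8 (half-aunt/uncle↔niece/nephew: one path of length 3: r = (1/2)^3 = 1/8).
Summing one r·B term per recipient: 2·0.5·0.404 + 4·0.25·0.0856 + 3·0.125·0.335 = 0.615225.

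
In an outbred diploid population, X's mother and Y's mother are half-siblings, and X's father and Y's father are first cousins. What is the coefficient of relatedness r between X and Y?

0.09375

Independent pedigree routes through distinct common ancestors add.
X and Y are related in two ways: half first cousins through their mothers (r = 1/16) and second cousins through their fathers (r = 1/32).
r = 1/16 + 1/32 = 3/32 = 0.09375.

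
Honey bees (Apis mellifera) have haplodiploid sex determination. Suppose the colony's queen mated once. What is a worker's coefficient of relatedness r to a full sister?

0.75

Haplodiploid full sisters inherit their father's entire haploid genome identically (contributing 1/2) and on average half of their mother's contribution (1/2 · 1/2 = 1/4); r = 1/2 + 1/4 = 3/4.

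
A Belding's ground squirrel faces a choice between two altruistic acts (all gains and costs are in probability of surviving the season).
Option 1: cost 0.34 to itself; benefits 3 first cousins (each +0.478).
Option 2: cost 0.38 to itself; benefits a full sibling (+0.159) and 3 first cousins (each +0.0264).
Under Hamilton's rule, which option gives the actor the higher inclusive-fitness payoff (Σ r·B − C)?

Option 1

Option 1: r to a first cousin = 0.125.
Option 1: Σ r·B − C = (3·0.125·0.478) − 0.34 = -0.16075.
Option 2: r to a full sibling = 0.5.
Option 2: r to a first cousin = 0.125.
Option 2: Σ r·B − C = (1·0.5·0.159 + 3·0.125·0.0264) − 0.38 = -0.2906.
Option 1 has the higher net inclusive-fitness payoff.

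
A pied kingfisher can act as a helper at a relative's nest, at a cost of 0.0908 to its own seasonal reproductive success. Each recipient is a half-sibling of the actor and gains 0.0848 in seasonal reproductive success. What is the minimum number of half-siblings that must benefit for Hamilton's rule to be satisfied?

5

r to a half-sibling = 1/4 (half-sibs share one parent — one path of length 2: r = (1/2)^2 = 1/4).
Hamilton's rule: n·r·B > C  ⇒  n > C/(r·B) = 0.0908/(0.25·0.0848) = 4.283.
The smallest integer exceeding 4.283 is 5.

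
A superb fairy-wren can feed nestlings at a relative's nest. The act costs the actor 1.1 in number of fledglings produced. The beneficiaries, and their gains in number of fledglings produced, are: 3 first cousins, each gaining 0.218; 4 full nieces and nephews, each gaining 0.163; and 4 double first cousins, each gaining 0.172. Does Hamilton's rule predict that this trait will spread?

No

Hamilton's rule: the trait is favored when the sum of r·B over every recipient exceeds the actor's cost C.
r to a first cousin = 1/8 (first cousins share one grandparent pair — two paths of length 4: r = 2·(1/2)^4 = 1/8).
r to a full niece or nephew = 1/4 (full aunt/uncle↔niece/nephew: two paths of length 3 through the shared grandparent pair: r = 2·(1/2)^3 = 1/4).
r to a double first cousin = 0.25 (double first cousins share both grandparent pairs — four paths of length 4: r = 4·(1/2)^4 = 1/4).
Summing one r·B term per recipient: 3·0.125·0.218 + 4·0.25·0.163 + 4·0.25·0.172 = 0.41675.
0.41675 < 1.1: the indirect benefit is less than the cost.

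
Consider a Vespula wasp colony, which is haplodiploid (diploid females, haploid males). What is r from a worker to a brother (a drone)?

0.25

Her haploid brother carries none of their father's genes and a random half of their mother's genome; that half matches the maternal half of her own genome with probability 1/2: r = 1/2 · 1/2 = 1/4.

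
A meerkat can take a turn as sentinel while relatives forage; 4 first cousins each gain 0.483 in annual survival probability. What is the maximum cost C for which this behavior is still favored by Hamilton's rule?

r to a first cousin = 0.125 (first cousins share one grandparent pair — two paths of length 4: r = 2·(1/2)^4 = 1/8).
Hamilton's rule: n·r·B > C, so the trait is favored while C < n·r·B = 4·0.125·0.483 = 0.2415.

0.2415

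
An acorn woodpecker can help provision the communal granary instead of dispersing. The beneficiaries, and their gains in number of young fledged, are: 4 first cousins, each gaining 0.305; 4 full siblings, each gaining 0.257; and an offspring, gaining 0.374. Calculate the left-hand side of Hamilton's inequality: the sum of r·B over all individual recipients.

r to a first cousin = 1/8 (first cousins share one grandparent pair — two paths of length 4: r = 2·(1/2)^4 = 1/8).
r to a full sibling = 1/2 (full sibs share both parents — two paths of length 2: r = 2·(1/2)^2 = 1/2).
r to an offspring = 1/2 (one parent–offspring link: r = (1/2)^1 = 1/2).
Summing one r·B term per recipient: 4·0.125·0.305 + 4·0.5·0.257 + 1·0.5·0.374 = 0.8535.

0.8535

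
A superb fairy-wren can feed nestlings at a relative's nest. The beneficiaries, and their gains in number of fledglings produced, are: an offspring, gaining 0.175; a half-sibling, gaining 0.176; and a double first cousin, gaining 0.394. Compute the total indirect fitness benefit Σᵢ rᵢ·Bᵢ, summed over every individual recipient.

0.23

r to an offspring = 0.5 (one parent–offspring link: r = (1/2)^1 = 1/2).
r to a half-sibling = 1/4 (half-sibs share one parent — one path of length 2: r = (1/2)^2 = 1/4).
r to a double first cousin = 1/4 (double first cousins share both grandparent pairs — four paths of length 4: r = 4·(1/2)^4 = 1/4).
Summing one r·B term per recipient: 1·0.5·0.175 + 1·0.25·0.176 + 1·0.25·0.394 = 0.23.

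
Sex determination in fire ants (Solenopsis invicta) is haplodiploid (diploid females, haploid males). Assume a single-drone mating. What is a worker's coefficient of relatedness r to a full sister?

Haplodiploid full sisters inherit their father's entire haploid genome identically (contributing 1/2) and on average half of their mother's contribution (1/2 · 1/2 = 1/4); r = 1/2 + 1/4 = 3/4.

0.75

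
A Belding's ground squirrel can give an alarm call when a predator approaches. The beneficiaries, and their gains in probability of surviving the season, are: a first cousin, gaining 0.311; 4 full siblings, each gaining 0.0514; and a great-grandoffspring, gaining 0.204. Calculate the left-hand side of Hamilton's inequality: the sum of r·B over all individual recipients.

0.167175

r to a first cousin = 1/8 (first cousins share one grandparent pair — two paths of length 4: r = 2·(1/2)^4 = 1/8).
r to a full sibling = 0.5 (full sibs share both parents — two paths of length 2: r = 2·(1/2)^2 = 1/2).
r to a great-grandoffspring = 1/8 (three parent–offspring links: r = (1/2)^3 = 1/8).
Summing one r·B term per recipient: 1·0.125·0.311 + 4·0.5·0.0514 + 1·0.125·0.204 = 0.167175.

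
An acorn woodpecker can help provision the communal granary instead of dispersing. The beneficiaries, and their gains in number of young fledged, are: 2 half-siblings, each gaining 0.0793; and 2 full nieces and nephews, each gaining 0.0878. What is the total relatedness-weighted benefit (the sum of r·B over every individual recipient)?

r to a half-sibling = 0.25 (half-sibs share one parent — one path of length 2: r = (1/2)^2 = 1/4).
r to a full niece or nephew = 1/4 (full aunt/uncle↔niece/nephew: two paths of length 3 through the shared grandparent pair: r = 2·(1/2)^3 = 1/4).
Summing one r·B term per recipient: 2·0.25·0.0793 + 2·0.25·0.0878 = 0.08355.

0.08355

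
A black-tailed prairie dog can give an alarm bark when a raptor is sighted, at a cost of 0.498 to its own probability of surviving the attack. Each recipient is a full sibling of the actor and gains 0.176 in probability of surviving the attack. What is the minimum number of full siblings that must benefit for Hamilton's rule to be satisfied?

r to a full sibling = 1/2 (full sibs share both parents — two paths of length 2: r = 2·(1/2)^2 = 1/2).
Hamilton's rule: n·r·B > C  ⇒  n > C/(r·B) = 0.498/(0.5·0.176) = 5.659.
The smallest integer exceeding 5.659 is 6.

6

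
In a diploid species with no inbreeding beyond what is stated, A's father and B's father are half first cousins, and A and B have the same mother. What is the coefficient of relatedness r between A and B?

0.265625

With two independent routes of shared ancestry, r is the sum of the two contributions.
A and B are related in two ways: half second cousins through their fathers (r = 1/64) and half-sibs through their shared mother (r = 1/4).
r = 1/64 + 1/4 = 0.265625.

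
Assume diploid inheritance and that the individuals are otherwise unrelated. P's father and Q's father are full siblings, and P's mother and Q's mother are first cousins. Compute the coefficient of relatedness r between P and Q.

0.15625

Relatedness sums over independent paths through distinct common ancestors.
P and Q are related in two ways: first cousins through their fathers (r = 1/8) and second cousins through their mothers (r = 1/32).
r = 1/8 + 1/32 = 0.15625.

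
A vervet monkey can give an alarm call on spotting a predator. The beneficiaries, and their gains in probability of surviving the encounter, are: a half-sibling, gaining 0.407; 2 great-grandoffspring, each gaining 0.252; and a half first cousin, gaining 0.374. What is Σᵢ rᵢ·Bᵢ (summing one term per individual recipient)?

r to a half-sibling = 0.25 (half-sibs share one parent — one path of length 2: r = (1/2)^2 = 1/4).
r to a great-grandoffspring = 1/8 (three parent–offspring links: r = (1/2)^3 = 1/8).
r to a half first cousin = 1/16 (half first cousins share one grandparent — one path of length 4: r = (1/2)^4 = 1/16).
Summing one r·B term per recipient: 1·0.25·0.407 + 2·0.125·0.252 + 1·0.0625·0.374 = 0.188125.

0.188125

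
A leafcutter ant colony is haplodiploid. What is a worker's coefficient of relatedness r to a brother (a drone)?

Her haploid brother carries none of their father's genes and a random half of their mother's genome; that half matches the maternal half of her own genome with probability 1/2: r = 1/2 · 1/2 = 1/4.

0.25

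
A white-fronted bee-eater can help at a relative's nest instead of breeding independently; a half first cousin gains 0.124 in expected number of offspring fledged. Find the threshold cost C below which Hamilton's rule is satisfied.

r to a half first cousin = 1/16 (half first cousins share one grandparent — one path of length 4: r = (1/2)^4 = 1/16).
Hamilton's rule: n·r·B > C, so the trait is favored while C < n·r·B = 1·0.0625·0.124 = 0.00775.

0.00775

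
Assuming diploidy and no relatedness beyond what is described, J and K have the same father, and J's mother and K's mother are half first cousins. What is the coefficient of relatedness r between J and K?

Independent pedigree routes through distinct common ancestors add.
J and K are related in two ways: half-sibs through their shared father (r = 1/4) and half second cousins through their mothers (r = 1/64).
r = 1/4 + 1/64 = 0.265625.

0.265625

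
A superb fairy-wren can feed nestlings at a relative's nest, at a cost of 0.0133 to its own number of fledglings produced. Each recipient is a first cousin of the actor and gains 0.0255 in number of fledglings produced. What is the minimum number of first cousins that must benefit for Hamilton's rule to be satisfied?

5

r to a first cousin = 0.125 (first cousins share one grandparent pair — two paths of length 4: r = 2·(1/2)^4 = 1/8).
Hamilton's rule: n·r·B > C  ⇒  n > C/(r·B) = 0.0133/(0.125·0.0255) = 4.173.
The smallest integer exceeding 4.173 is 5.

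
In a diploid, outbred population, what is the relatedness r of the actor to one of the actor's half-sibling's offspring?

0.125

Each parent–offspring link contributes a factor of 1/2, and independent paths through distinct common ancestors add.
Half-aunt/uncle↔niece/nephew: one path of length 3: r = (1/2)^3 = 1/8.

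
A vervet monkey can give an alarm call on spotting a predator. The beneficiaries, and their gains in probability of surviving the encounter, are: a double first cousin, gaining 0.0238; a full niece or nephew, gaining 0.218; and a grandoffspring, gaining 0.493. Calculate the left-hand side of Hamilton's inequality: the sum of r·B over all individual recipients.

r to a double first cousin = 0.25 (double first cousins share both grandparent pairs — four paths of length 4: r = 4·(1/2)^4 = 1/4).
r to a full niece or nephew = 0.25 (full aunt/uncle↔niece/nephew: two paths of length 3 through the shared grandparent pair: r = 2·(1/2)^3 = 1/4).
r to a grandoffspring = 1/4 (two parent–offspring links: r = (1/2)^2 = 1/4).
Summing one r·B term per recipient: 1·0.25·0.0238 + 1·0.25·0.218 + 1·0.25·0.493 = 0.1837.

0.1837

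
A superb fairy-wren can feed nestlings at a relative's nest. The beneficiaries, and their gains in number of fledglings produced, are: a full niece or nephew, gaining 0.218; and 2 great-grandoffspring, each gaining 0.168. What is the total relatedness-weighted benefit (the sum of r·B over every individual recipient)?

0.0965

r to a full niece or nephew = 0.25 (full aunt/uncle↔niece/nephew: two paths of length 3 through the shared grandparent pair: r = 2·(1/2)^3 = 1/4).
r to a great-grandoffspring = 1/8 (three parent–offspring links: r = (1/2)^3 = 1/8).
Summing one r·B term per recipient: 1·0.25·0.218 + 2·0.125·0.168 = 0.0965.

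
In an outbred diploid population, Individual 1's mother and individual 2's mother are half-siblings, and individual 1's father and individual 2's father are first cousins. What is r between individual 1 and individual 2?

0.09375

Independent pedigree routes through distinct common ancestors add.
Individual 1 and individual 2 are related in two ways: half first cousins through their mothers (r = 1/16) and second cousins through their fathers (r = 1/32).
r = 1/16 + 1/32 = 3/32 = 0.09375.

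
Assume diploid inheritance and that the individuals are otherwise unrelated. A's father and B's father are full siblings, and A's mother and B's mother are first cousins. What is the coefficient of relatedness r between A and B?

0.15625

With two independent routes of shared ancestry, r is the sum of the two contributions.
A and B are related in two ways: first cousins through their fathers (r = 1/8) and second cousins through their mothers (r = 1/32).
r = 1/8 + 1/32 = 5/32 = 0.15625.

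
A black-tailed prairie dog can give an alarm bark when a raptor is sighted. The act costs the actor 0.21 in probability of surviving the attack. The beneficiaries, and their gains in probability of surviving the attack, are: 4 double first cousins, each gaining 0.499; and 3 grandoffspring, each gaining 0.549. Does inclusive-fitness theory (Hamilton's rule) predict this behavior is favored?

Hamilton's rule: the trait is favored when the sum of r·B over every recipient exceeds the actor's cost C.
r to a double first cousin = 0.25 (double first cousins share both grandparent pairs — four paths of length 4: r = 4·(1/2)^4 = 1/4).
r to a grandoffspring = 0.25 (two parent–offspring links: r = (1/2)^2 = 1/4).
Summing one r·B term per recipient: 4·0.25·0.499 + 3·0.25·0.549 = 0.91075.
0.91075 > 0.21: the indirect benefit exceeds the cost.

Yes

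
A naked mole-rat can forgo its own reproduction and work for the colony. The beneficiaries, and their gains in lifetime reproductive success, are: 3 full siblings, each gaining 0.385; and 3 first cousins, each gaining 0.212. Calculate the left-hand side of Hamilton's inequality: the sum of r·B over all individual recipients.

r to a full sibling = 0.5 (full sibs share both parents — two paths of length 2: r = 2·(1/2)^2 = 1/2).
r to a first cousin = 1/8 (first cousins share one grandparent pair — two paths of length 4: r = 2·(1/2)^4 = 1/8).
Summing one r·B term per recipient: 3·0.5·0.385 + 3·0.125·0.212 = 0.657.

0.657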